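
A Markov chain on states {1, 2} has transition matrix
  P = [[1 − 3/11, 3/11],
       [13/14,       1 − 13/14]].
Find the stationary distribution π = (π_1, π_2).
π_1 = 143/185, π_2 = 42/185

Solve πP = π with π_1 + π_2 = 1. From πP = π: π_1 · (1 − 3/11) + π_2 · 13/14 = π_1 ⇒ π_2 · 13/14 = π_1 · 3/11 ⇒ π_2/π_1 = (3/11)/(13/14) = 42/143. Together with π_1 + π_2 = 1:
  π_1 = (13/14)/(3/11 + 13/14) = (13/14)/(185/154) = 143/185,
  π_2 = (3/11)/(3/11 + 13/14) = (3/11)/(185/154) = 42/185.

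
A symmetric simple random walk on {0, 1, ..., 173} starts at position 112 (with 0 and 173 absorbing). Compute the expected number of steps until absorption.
E[τ | X_0 = 112] = 6832

Let v_k = E[τ | X_0 = k]. Boundary: v_0 = v_173 = 0. Recurrence: v_k = 1 + (v_{k-1} + v_{k+1})/2 for 1 ≤ k ≤ 172. The particular solution to v_k − (v_{k-1} + v_{k+1})/2 = 1 is v_k = −k^2. Adding homogeneous solution A + B k and matching boundaries gives v_k = k (173 − k). Substituting k = 112: v_112 = 112 · 61 = 6832.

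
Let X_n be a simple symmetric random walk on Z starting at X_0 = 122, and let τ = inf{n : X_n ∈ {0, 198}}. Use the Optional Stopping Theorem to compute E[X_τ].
E[X_τ] = 122

X_n is a martingale and τ is a bounded-mean stopping time (indeed τ is finite a.s. with bounded expectation since the walk is in a bounded region). By the OST, E[X_τ] = E[X_0] = 122. Equivalently: E[X_τ] = 198 · P(hit 198 first) + 0 · P(hit 0 first) = 198 · (122/198) = 122.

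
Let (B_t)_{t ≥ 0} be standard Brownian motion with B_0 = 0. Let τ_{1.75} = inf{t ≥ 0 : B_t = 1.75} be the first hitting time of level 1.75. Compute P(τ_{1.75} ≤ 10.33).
P(τ_{1.75} ≤ 10.33) = 2(1 − Φ(1.75/√10.33)) = 2(1 − Φ(0.5445)) ≈ 0.5861

By the reflection principle for standard BM, P(τ_b ≤ t) = 2 · P(B_t ≥ b). Since B_t ~ N(0, t), P(B_t ≥ 1.75) = 1 − Φ(1.75/√t) = 1 − Φ(1.75/√10.33) = 1 − Φ(0.5445) ≈ 0.29305. Doubling: P(τ_{1.75} ≤ 10.33) ≈ 2 · 0.29305 = 0.58610 ≈ 0.5861.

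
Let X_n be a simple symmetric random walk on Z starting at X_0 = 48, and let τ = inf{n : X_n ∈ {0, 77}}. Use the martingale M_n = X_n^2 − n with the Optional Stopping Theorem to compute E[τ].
E[τ] = 1392

M_n = X_n^2 − n is a martingale (since E[X_{n+1}^2 | F_n] = X_n^2 + 1). By OST (τ has finite mean in a bounded region), E[M_τ] = E[M_0] = X_0^2 − 0 = 48^2 = 2304. Also E[M_τ] = E[X_τ^2] − E[τ]. The walk exits at 0 or 77, with P(hit 77 first) = 48/77, so E[X_τ^2] = 77^2 · 48/77 + 0 = 3696. Thus E[τ] = E[X_τ^2] − E[M_τ] = 3696 − 2304 = 1392 = 48(77 − 48) = 1392.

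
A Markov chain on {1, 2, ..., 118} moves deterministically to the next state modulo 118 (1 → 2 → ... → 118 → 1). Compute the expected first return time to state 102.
E[T_102 | X_0 = 102] = 118

The chain cycles deterministically, so starting at state 102 it returns in exactly 118 steps. Equivalently, the stationary distribution is uniform π_j = 1/118 for every state j, so by Kac's formula E[T_102] = 1/π_102 = 118.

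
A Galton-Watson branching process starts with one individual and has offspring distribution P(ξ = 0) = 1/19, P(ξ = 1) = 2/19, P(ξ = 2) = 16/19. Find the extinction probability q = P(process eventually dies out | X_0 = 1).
q = 1/16

The pgf is f(s) = 1/19 + 2/19·s + 16/19·s². The extinction probability q is the smallest fixed point of f in [0, 1]. Setting s = f(s):
  16/19·s² + (2/19 − 1)·s + 1/19 = 0
  16/19·s² − (1/19 + 16/19)·s + 1/19 = 0
which factors as (s − 1)·(16/19·s − 1/19) = 0, giving roots s = 1 and s = (1/19)/(16/19) = 1/16.
Mean offspring μ = 2/19 + 2·16/19 = 34/19 > 1 (supercritical), so q < 1. The extinction probability is the smaller root: q = (1/19)/(16/19) = 1/16.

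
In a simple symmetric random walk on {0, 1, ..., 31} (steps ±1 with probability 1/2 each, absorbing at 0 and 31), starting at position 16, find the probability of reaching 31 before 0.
P(hit 31 before 0) = 16/31

Let u_k = P(hit 31 before 0 | start at k). Then u_0 = 0, u_31 = 1, and u_k = u_{k-1}/2 + u_{k+1}/2 for 1 ≤ k ≤ 30. This harmonic recurrence is solved by u_k = k/31, giving u_16 = 16/31.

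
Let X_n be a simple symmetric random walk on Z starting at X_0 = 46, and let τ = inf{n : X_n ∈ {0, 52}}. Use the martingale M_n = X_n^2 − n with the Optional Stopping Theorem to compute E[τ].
E[τ] = 276

M_n = X_n^2 − n is a martingale (since E[X_{n+1}^2 | F_n] = X_n^2 + 1). By OST (τ has finite mean in a bounded region), E[M_τ] = E[M_0] = X_0^2 − 0 = 46^2 = 2116. Also E[M_τ] = E[X_τ^2] − E[τ]. The walk exits at 0 or 52, with P(hit 52 first) = 46/52, so E[X_τ^2] = 52^2 · 46/52 + 0 = 2392. Thus E[τ] = E[X_τ^2] − E[M_τ] = 2392 − 2116 = 276 = 46(52 − 46) = 276.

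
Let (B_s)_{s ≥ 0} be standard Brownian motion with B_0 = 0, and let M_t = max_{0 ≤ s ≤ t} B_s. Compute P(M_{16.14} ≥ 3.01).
P(M_{16.14} ≥ 3.01) = 2·P(B_{16.14} ≥ 3.01) = 2(1 − Φ(3.01/√16.14)) ≈ 0.4537

By the reflection principle for Brownian motion, P(M_t ≥ a) = 2 · P(B_t ≥ a) for a ≥ 0. Since B_t ~ N(0, t), P(B_t ≥ 3.01) = 1 − Φ(3.01/√t) = 1 − Φ(3.01/√16.14) = 1 − Φ(0.7492). So
  P(M_{16.14} ≥ 3.01) = 2(1 − Φ(0.7492)) ≈ 0.4537.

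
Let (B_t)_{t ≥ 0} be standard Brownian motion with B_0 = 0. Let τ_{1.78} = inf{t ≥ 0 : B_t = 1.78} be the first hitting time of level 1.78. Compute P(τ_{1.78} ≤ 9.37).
P(τ_{1.78} ≤ 9.37) = 2(1 − Φ(1.78/√9.37)) = 2(1 − Φ(0.5815)) ≈ 0.5609

By the reflection principle for standard BM, P(τ_b ≤ t) = 2 · P(B_t ≥ b). Since B_t ~ N(0, t), P(B_t ≥ 1.78) = 1 − Φ(1.78/√t) = 1 − Φ(1.78/√9.37) = 1 − Φ(0.5815) ≈ 0.28045. Doubling: P(τ_{1.78} ≤ 9.37) ≈ 2 · 0.28045 = 0.56090 ≈ 0.5609.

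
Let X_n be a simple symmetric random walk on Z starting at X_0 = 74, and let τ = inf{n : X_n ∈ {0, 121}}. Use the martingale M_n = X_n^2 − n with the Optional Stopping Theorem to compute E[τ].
E[τ] = 3478

M_n = X_n^2 − n is a martingale (since E[X_{n+1}^2 | F_n] = X_n^2 + 1). By OST (τ has finite mean in a bounded region), E[M_τ] = E[M_0] = X_0^2 − 0 = 74^2 = 5476. Also E[M_τ] = E[X_τ^2] − E[τ]. The walk exits at 0 or 121, with P(hit 121 first) = 74/121, so E[X_τ^2] = 121^2 · 74/121 + 0 = 8954. Thus E[τ] = E[X_τ^2] − E[M_τ] = 8954 − 5476 = 3478 = 74(121 − 74) = 3478.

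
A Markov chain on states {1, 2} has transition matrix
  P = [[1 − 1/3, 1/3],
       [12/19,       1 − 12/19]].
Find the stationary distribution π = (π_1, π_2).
π_1 = 36/55, π_2 = 19/55

Solve πP = π with π_1 + π_2 = 1. From πP = π: π_1 · (1 − 1/3) + π_2 · 12/19 = π_1 ⇒ π_2 · 12/19 = π_1 · 1/3 ⇒ π_2/π_1 = (1/3)/(12/19) = 19/36. Together with π_1 + π_2 = 1:
  π_1 = (12/19)/(1/3 + 12/19) = (12/19)/(55/57) = 36/55,
  π_2 = (1/3)/(1/3 + 12/19) = (1/3)/(55/57) = 19/55.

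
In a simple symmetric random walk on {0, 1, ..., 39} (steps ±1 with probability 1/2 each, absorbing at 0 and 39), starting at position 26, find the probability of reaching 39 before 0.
P(hit 39 before 0) = 26/39 = 2/3

Let u_k = P(hit 39 before 0 | start at k). Then u_0 = 0, u_39 = 1, and u_k = u_{k-1}/2 + u_{k+1}/2 for 1 ≤ k ≤ 38. This harmonic recurrence is solved by u_k = k/39, giving u_26 = 26/39 = 2/3.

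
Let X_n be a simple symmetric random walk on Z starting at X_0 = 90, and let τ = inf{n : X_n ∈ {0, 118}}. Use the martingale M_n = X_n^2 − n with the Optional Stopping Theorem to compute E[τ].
E[τ] = 2520

M_n = X_n^2 − n is a martingale (since E[X_{n+1}^2 | F_n] = X_n^2 + 1). By OST (τ has finite mean in a bounded region), E[M_τ] = E[M_0] = X_0^2 − 0 = 90^2 = 8100. Also E[M_τ] = E[X_τ^2] − E[τ]. The walk exits at 0 or 118, with P(hit 118 first) = 90/118, so E[X_τ^2] = 118^2 · 90/118 + 0 = 10620. Thus E[τ] = E[X_τ^2] − E[M_τ] = 10620 − 8100 = 2520 = 90(118 − 90) = 2520.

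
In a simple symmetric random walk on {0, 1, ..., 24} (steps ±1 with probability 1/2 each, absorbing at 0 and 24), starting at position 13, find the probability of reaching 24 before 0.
P(hit 24 before 0) = 13/24

Let u_k = P(hit 24 before 0 | start at k). Then u_0 = 0, u_24 = 1, and u_k = u_{k-1}/2 + u_{k+1}/2 for 1 ≤ k ≤ 23. This harmonic recurrence is solved by u_k = k/24, giving u_13 = 13/24.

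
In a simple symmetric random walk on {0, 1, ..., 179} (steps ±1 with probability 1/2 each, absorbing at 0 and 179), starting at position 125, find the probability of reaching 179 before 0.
P(hit 179 before 0) = 125/179

Let u_k = P(hit 179 before 0 | start at k). Then u_0 = 0, u_179 = 1, and u_k = u_{k-1}/2 + u_{k+1}/2 for 1 ≤ k ≤ 178. This harmonic recurrence is solved by u_k = k/179, giving u_125 = 125/179.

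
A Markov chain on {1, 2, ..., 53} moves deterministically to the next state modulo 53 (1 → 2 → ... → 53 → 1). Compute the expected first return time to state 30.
E[T_30 | X_0 = 30] = 53

The chain cycles deterministically, so starting at state 30 it returns in exactly 53 steps. Equivalently, the stationary distribution is uniform π_j = 1/53 for every state j, so by Kac's formula E[T_30] = 1/π_30 = 53.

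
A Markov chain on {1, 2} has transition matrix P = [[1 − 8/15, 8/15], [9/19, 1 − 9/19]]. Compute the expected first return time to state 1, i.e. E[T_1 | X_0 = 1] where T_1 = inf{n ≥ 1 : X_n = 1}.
E[T_1 | X_0 = 1] = 1/π_1 = 287/135

For an irreducible recurrent Markov chain with stationary distribution π, E[T_i | X_0 = i] = 1/π_i (Kac's formula). Here π_1 = (9/19)/(8/15 + 9/19) = (9/19)/(287/285) = 135/287, so E[T_1 | X_0 = 1] = 1/π_1 = (8/15 + 9/19)/(9/19) = (287/285)/(9/19) = 287/135.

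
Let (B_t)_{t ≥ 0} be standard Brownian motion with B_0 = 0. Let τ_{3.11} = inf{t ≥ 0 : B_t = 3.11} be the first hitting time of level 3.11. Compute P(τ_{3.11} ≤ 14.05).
P(τ_{3.11} ≤ 14.05) = 2(1 − Φ(3.11/√14.05)) = 2(1 − Φ(0.8297)) ≈ 0.4067

By the reflection principle for standard BM, P(τ_b ≤ t) = 2 · P(B_t ≥ b). Since B_t ~ N(0, t), P(B_t ≥ 3.11) = 1 − Φ(3.11/√t) = 1 − Φ(3.11/√14.05) = 1 − Φ(0.8297) ≈ 0.20335. Doubling: P(τ_{3.11} ≤ 14.05) ≈ 2 · 0.20335 = 0.40670 ≈ 0.4067.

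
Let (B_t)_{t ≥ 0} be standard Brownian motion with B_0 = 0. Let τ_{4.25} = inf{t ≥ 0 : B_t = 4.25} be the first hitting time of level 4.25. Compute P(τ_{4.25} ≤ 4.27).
P(τ_{4.25} ≤ 4.27) = 2(1 − Φ(4.25/√4.27)) = 2(1 − Φ(2.0567)) ≈ 0.0397

By the reflection principle for standard BM, P(τ_b ≤ t) = 2 · P(B_t ≥ b). Since B_t ~ N(0, t), P(B_t ≥ 4.25) = 1 − Φ(4.25/√t) = 1 − Φ(4.25/√4.27) = 1 − Φ(2.0567) ≈ 0.01986. Doubling: P(τ_{4.25} ≤ 4.27) ≈ 2 · 0.01986 = 0.03972 ≈ 0.0397.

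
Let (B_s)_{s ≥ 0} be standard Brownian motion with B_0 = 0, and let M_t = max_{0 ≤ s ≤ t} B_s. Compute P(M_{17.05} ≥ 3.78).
P(M_{17.05} ≥ 3.78) = 2·P(B_{17.05} ≥ 3.78) = 2(1 − Φ(3.78/√17.05)) ≈ 0.3600

By the reflection principle for Brownian motion, P(M_t ≥ a) = 2 · P(B_t ≥ a) for a ≥ 0. Since B_t ~ N(0, t), P(B_t ≥ 3.78) = 1 − Φ(3.78/√t) = 1 − Φ(3.78/√17.05) = 1 − Φ(0.9154). So
  P(M_{17.05} ≥ 3.78) = 2(1 − Φ(0.9154)) ≈ 0.3600.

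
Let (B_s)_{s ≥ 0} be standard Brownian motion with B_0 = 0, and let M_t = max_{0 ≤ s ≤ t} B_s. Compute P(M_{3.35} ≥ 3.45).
P(M_{3.35} ≥ 3.45) = 2·P(B_{3.35} ≥ 3.45) = 2(1 − Φ(3.45/√3.35)) ≈ 0.0594

By the reflection principle for Brownian motion, P(M_t ≥ a) = 2 · P(B_t ≥ a) for a ≥ 0. Since B_t ~ N(0, t), P(B_t ≥ 3.45) = 1 − Φ(3.45/√t) = 1 − Φ(3.45/√3.35) = 1 − Φ(1.8849). So
  P(M_{3.35} ≥ 3.45) = 2(1 − Φ(1.8849)) ≈ 0.0594.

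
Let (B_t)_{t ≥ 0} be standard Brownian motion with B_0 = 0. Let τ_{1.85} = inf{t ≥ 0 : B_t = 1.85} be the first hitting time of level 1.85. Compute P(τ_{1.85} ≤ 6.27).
P(τ_{1.85} ≤ 6.27) = 2(1 − Φ(1.85/√6.27)) = 2(1 − Φ(0.7388)) ≈ 0.4600

By the reflection principle for standard BM, P(τ_b ≤ t) = 2 · P(B_t ≥ b). Since B_t ~ N(0, t), P(B_t ≥ 1.85) = 1 − Φ(1.85/√t) = 1 − Φ(1.85/√6.27) = 1 − Φ(0.7388) ≈ 0.23001. Doubling: P(τ_{1.85} ≤ 6.27) ≈ 2 · 0.23001 = 0.46002 ≈ 0.4600.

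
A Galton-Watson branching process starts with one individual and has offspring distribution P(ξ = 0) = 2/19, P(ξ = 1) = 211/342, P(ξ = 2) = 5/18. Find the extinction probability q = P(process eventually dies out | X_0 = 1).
q = 36/95

The pgf is f(s) = 2/19 + 211/342·s + 5/18·s². The extinction probability q is the smallest fixed point of f in [0, 1]. Setting s = f(s):
  5/18·s² + (211/342 − 1)·s + 2/19 = 0
  5/18·s² − (2/19 + 5/18)·s + 2/19 = 0
which factors as (s − 1)·(5/18·s − 2/19) = 0, giving roots s = 1 and s = (2/19)/(5/18) = 36/95.
Mean offspring μ = 211/342 + 2·5/18 = 401/342 > 1 (supercritical), so q < 1. The extinction probability is the smaller root: q = (2/19)/(5/18) = 36/95.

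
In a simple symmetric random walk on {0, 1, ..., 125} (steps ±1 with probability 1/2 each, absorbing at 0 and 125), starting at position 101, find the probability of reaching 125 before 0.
P(hit 125 before 0) = 101/125

Let u_k = P(hit 125 before 0 | start at k). Then u_0 = 0, u_125 = 1, and u_k = u_{k-1}/2 + u_{k+1}/2 for 1 ≤ k ≤ 124. This harmonic recurrence is solved by u_k = k/125, giving u_101 = 101/125.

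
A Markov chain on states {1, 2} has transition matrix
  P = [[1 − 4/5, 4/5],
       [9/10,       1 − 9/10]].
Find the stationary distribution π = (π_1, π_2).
π_1 = 9/17, π_2 = 8/17

Solve πP = π with π_1 + π_2 = 1. From πP = π: π_1 · (1 − 4/5) + π_2 · 9/10 = π_1 ⇒ π_2 · 9/10 = π_1 · 4/5 ⇒ π_2/π_1 = (4/5)/(9/10) = 8/9. Together with π_1 + π_2 = 1:
  π_1 = (9/10)/(4/5 + 9/10) = (9/10)/(17/10) = 9/17,
  π_2 = (4/5)/(4/5 + 9/10) = (4/5)/(17/10) = 8/17.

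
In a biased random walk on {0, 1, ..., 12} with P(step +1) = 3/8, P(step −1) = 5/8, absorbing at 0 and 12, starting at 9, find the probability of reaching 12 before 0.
P(hit 12 before 0) = (1 − (5/3)^9) / (1 − (5/3)^12) = 532683/2485808

Let u_k denote P(reach 12 before 0 | start at k). Boundary: u_0 = 0, u_12 = 1. Recurrence: u_k = 3/8·u_{k+1} + 5/8·u_{k-1} for 1 ≤ k ≤ 11. Try u_k = A + B·r^k with r = q/p = (5/8)/(3/8) = 5/3. Substitution satisfies the recurrence; boundary conditions give:
  u_k = (1 − r^k) / (1 − r^N) = (1 − (5/3)^9) / (1 − (5/3)^12) = 532683/2485808.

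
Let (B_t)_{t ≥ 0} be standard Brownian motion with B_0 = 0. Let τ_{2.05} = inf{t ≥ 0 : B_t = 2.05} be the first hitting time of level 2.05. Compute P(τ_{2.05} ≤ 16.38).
P(τ_{2.05} ≤ 16.38) = 2(1 − Φ(2.05/√16.38)) = 2(1 − Φ(0.5065)) ≈ 0.6125

By the reflection principle for standard BM, P(τ_b ≤ t) = 2 · P(B_t ≥ b). Since B_t ~ N(0, t), P(B_t ≥ 2.05) = 1 − Φ(2.05/√t) = 1 − Φ(2.05/√16.38) = 1 − Φ(0.5065) ≈ 0.30625. Doubling: P(τ_{2.05} ≤ 16.38) ≈ 2 · 0.30625 = 0.61250 ≈ 0.6125.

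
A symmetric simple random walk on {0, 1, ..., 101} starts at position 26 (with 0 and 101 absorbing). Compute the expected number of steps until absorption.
E[τ | X_0 = 26] = 1950

Let v_k = E[τ | X_0 = k]. Boundary: v_0 = v_101 = 0. Recurrence: v_k = 1 + (v_{k-1} + v_{k+1})/2 for 1 ≤ k ≤ 100. The particular solution to v_k − (v_{k-1} + v_{k+1})/2 = 1 is v_k = −k^2. Adding homogeneous solution A + B k and matching boundaries gives v_k = k (101 − k). Substituting k = 26: v_26 = 26 · 75 = 1950.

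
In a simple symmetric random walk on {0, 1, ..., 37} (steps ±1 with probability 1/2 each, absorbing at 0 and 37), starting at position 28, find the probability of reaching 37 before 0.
P(hit 37 before 0) = 28/37

Let u_k = P(hit 37 before 0 | start at k). Then u_0 = 0, u_37 = 1, and u_k = u_{k-1}/2 + u_{k+1}/2 for 1 ≤ k ≤ 36. This harmonic recurrence is solved by u_k = k/37, giving u_28 = 28/37.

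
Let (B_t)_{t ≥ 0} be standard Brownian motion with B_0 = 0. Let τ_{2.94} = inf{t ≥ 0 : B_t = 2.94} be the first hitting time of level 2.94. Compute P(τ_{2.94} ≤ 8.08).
P(τ_{2.94} ≤ 8.08) = 2(1 − Φ(2.94/√8.08)) = 2(1 − Φ(1.0343)) ≈ 0.3010

By the reflection principle for standard BM, P(τ_b ≤ t) = 2 · P(B_t ≥ b). Since B_t ~ N(0, t), P(B_t ≥ 2.94) = 1 − Φ(2.94/√t) = 1 − Φ(2.94/√8.08) = 1 − Φ(1.0343) ≈ 0.15050. Doubling: P(τ_{2.94} ≤ 8.08) ≈ 2 · 0.15050 = 0.30100 ≈ 0.3010.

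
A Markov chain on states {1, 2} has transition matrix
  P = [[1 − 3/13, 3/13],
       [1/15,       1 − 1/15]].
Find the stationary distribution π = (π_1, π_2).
π_1 = 13/58, π_2 = 45/58

Solve πP = π with π_1 + π_2 = 1. From πP = π: π_1 · (1 − 3/13) + π_2 · 1/15 = π_1 ⇒ π_2 · 1/15 = π_1 · 3/13 ⇒ π_2/π_1 = (3/13)/(1/15) = 45/13. Together with π_1 + π_2 = 1:
  π_1 = (1/15)/(3/13 + 1/15) = (1/15)/(58/195) = 13/58,
  π_2 = (3/13)/(3/13 + 1/15) = (3/13)/(58/195) = 45/58.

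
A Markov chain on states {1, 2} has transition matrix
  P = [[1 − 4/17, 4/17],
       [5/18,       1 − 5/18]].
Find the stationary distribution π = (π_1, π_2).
π_1 = 85/157, π_2 = 72/157

Solve πP = π with π_1 + π_2 = 1. From πP = π: π_1 · (1 − 4/17) + π_2 · 5/18 = π_1 ⇒ π_2 · 5/18 = π_1 · 4/17 ⇒ π_2/π_1 = (4/17)/(5/18) = 72/85. Together with π_1 + π_2 = 1:
  π_1 = (5/18)/(4/17 + 5/18) = (5/18)/(157/306) = 85/157,
  π_2 = (4/17)/(4/17 + 5/18) = (4/17)/(157/306) = 72/157.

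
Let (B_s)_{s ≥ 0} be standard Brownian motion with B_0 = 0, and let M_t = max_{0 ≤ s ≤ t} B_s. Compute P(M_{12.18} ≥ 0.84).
P(M_{12.18} ≥ 0.84) = 2·P(B_{12.18} ≥ 0.84) = 2(1 − Φ(0.84/√12.18)) ≈ 0.8098

By the reflection principle for Brownian motion, P(M_t ≥ a) = 2 · P(B_t ≥ a) for a ≥ 0. Since B_t ~ N(0, t), P(B_t ≥ 0.84) = 1 − Φ(0.84/√t) = 1 − Φ(0.84/√12.18) = 1 − Φ(0.2407). So
  P(M_{12.18} ≥ 0.84) = 2(1 − Φ(0.2407)) ≈ 0.8098.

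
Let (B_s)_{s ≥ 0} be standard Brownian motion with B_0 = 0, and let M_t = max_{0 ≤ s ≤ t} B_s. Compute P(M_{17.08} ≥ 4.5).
P(M_{17.08} ≥ 4.5) = 2·P(B_{17.08} ≥ 4.5) = 2(1 − Φ(4.5/√17.08)) ≈ 0.2762

By the reflection principle for Brownian motion, P(M_t ≥ a) = 2 · P(B_t ≥ a) for a ≥ 0. Since B_t ~ N(0, t), P(B_t ≥ 4.5) = 1 − Φ(4.5/√t) = 1 − Φ(4.5/√17.08) = 1 − Φ(1.0889). So
  P(M_{17.08} ≥ 4.5) = 2(1 − Φ(1.0889)) ≈ 0.2762.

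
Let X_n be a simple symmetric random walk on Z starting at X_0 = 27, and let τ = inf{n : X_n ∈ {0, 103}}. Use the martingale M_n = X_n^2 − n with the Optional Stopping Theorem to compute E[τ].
E[τ] = 2052

M_n = X_n^2 − n is a martingale (since E[X_{n+1}^2 | F_n] = X_n^2 + 1). By OST (τ has finite mean in a bounded region), E[M_τ] = E[M_0] = X_0^2 − 0 = 27^2 = 729. Also E[M_τ] = E[X_τ^2] − E[τ]. The walk exits at 0 or 103, with P(hit 103 first) = 27/103, so E[X_τ^2] = 103^2 · 27/103 + 0 = 2781. Thus E[τ] = E[X_τ^2] − E[M_τ] = 2781 − 729 = 2052 = 27(103 − 27) = 2052.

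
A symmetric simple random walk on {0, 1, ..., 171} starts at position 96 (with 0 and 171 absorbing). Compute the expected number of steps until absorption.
E[τ | X_0 = 96] = 7200

Let v_k = E[τ | X_0 = k]. Boundary: v_0 = v_171 = 0. Recurrence: v_k = 1 + (v_{k-1} + v_{k+1})/2 for 1 ≤ k ≤ 170. The particular solution to v_k − (v_{k-1} + v_{k+1})/2 = 1 is v_k = −k^2. Adding homogeneous solution A + B k and matching boundaries gives v_k = k (171 − k). Substituting k = 96: v_96 = 96 · 75 = 7200.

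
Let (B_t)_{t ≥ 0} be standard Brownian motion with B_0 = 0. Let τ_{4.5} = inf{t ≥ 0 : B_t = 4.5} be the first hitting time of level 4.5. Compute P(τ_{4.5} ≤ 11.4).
P(τ_{4.5} ≤ 11.4) = 2(1 − Φ(4.5/√11.4)) = 2(1 − Φ(1.3328)) ≈ 0.1826

By the reflection principle for standard BM, P(τ_b ≤ t) = 2 · P(B_t ≥ b). Since B_t ~ N(0, t), P(B_t ≥ 4.5) = 1 − Φ(4.5/√t) = 1 − Φ(4.5/√11.4) = 1 − Φ(1.3328) ≈ 0.09130. Doubling: P(τ_{4.5} ≤ 11.4) ≈ 2 · 0.09130 = 0.18260 ≈ 0.1826.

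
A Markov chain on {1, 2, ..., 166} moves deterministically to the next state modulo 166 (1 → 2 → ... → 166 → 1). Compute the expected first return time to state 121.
E[T_121 | X_0 = 121] = 166

The chain cycles deterministically, so starting at state 121 it returns in exactly 166 steps. Equivalently, the stationary distribution is uniform π_j = 1/166 for every state j, so by Kac's formula E[T_121] = 1/π_121 = 166.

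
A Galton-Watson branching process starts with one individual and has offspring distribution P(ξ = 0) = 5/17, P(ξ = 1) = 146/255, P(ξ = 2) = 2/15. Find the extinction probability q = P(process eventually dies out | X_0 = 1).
q = 1

Mean offspring μ = 0·5/17 + 1·146/255 + 2·2/15 = 214/255 ≤ 1. For μ ≤ 1 with offspring not concentrated at 1, the Galton-Watson process goes extinct almost surely, so q = 1.
(Algebraic check: The pgf is f(s) = 5/17 + 146/255·s + 2/15·s². The extinction probability q is the smallest fixed point of f in [0, 1]. Setting s = f(s):
  2/15·s² + (146/255 − 1)·s + 5/17 = 0
  2/15·s² − (5/17 + 2/15)·s + 5/17 = 0
which factors as (s − 1)·(2/15·s − 5/17) = 0, giving roots s = 1 and s = (5/17)/(2/15) = 75/34. Since 75/34 ≥ 1, the smallest root in [0, 1] is s = 1.)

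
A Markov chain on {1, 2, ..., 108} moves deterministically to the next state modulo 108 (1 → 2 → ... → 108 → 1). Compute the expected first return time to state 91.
E[T_91 | X_0 = 91] = 108

The chain cycles deterministically, so starting at state 91 it returns in exactly 108 steps. Equivalently, the stationary distribution is uniform π_j = 1/108 for every state j, so by Kac's formula E[T_91] = 1/π_91 = 108.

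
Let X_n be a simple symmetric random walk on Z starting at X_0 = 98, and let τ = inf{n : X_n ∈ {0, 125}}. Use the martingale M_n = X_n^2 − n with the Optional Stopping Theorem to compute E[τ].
E[τ] = 2646

M_n = X_n^2 − n is a martingale (since E[X_{n+1}^2 | F_n] = X_n^2 + 1). By OST (τ has finite mean in a bounded region), E[M_τ] = E[M_0] = X_0^2 − 0 = 98^2 = 9604. Also E[M_τ] = E[X_τ^2] − E[τ]. The walk exits at 0 or 125, with P(hit 125 first) = 98/125, so E[X_τ^2] = 125^2 · 98/125 + 0 = 12250. Thus E[τ] = E[X_τ^2] − E[M_τ] = 12250 − 9604 = 2646 = 98(125 − 98) = 2646.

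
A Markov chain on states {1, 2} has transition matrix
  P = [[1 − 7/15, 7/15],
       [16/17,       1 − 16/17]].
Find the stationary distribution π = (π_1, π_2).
π_1 = 240/359, π_2 = 119/359

Solve πP = π with π_1 + π_2 = 1. From πP = π: π_1 · (1 − 7/15) + π_2 · 16/17 = π_1 ⇒ π_2 · 16/17 = π_1 · 7/15 ⇒ π_2/π_1 = (7/15)/(16/17) = 119/240. Together with π_1 + π_2 = 1:
  π_1 = (16/17)/(7/15 + 16/17) = (16/17)/(359/255) = 240/359,
  π_2 = (7/15)/(7/15 + 16/17) = (7/15)/(359/255) = 119/359.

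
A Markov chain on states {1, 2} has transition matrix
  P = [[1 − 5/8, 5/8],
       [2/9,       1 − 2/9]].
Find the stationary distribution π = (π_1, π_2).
π_1 = 16/61, π_2 = 45/61

Solve πP = π with π_1 + π_2 = 1. From πP = π: π_1 · (1 − 5/8) + π_2 · 2/9 = π_1 ⇒ π_2 · 2/9 = π_1 · 5/8 ⇒ π_2/π_1 = (5/8)/(2/9) = 45/16. Together with π_1 + π_2 = 1:
  π_1 = (2/9)/(5/8 + 2/9) = (2/9)/(61/72) = 16/61,
  π_2 = (5/8)/(5/8 + 2/9) = (5/8)/(61/72) = 45/61.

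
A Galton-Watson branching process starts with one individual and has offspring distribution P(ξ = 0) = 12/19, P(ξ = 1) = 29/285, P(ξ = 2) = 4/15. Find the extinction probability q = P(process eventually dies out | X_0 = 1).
q = 1

Mean offspring μ = 0·12/19 + 1·29/285 + 2·4/15 = 181/285 ≤ 1. For μ ≤ 1 with offspring not concentrated at 1, the Galton-Watson process goes extinct almost surely, so q = 1.
(Algebraic check: The pgf is f(s) = 12/19 + 29/285·s + 4/15·s². The extinction probability q is the smallest fixed point of f in [0, 1]. Setting s = f(s):
  4/15·s² + (29/285 − 1)·s + 12/19 = 0
  4/15·s² − (12/19 + 4/15)·s + 12/19 = 0
which factors as (s − 1)·(4/15·s − 12/19) = 0, giving roots s = 1 and s = (12/19)/(4/15) = 45/19. Since 45/19 ≥ 1, the smallest root in [0, 1] is s = 1.)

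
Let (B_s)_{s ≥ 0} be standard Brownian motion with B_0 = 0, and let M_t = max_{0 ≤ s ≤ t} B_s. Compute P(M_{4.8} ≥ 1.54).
P(M_{4.8} ≥ 1.54) = 2·P(B_{4.8} ≥ 1.54) = 2(1 − Φ(1.54/√4.8)) ≈ 0.4821

By the reflection principle for Brownian motion, P(M_t ≥ a) = 2 · P(B_t ≥ a) for a ≥ 0. Since B_t ~ N(0, t), P(B_t ≥ 1.54) = 1 − Φ(1.54/√t) = 1 − Φ(1.54/√4.8) = 1 − Φ(0.7029). So
  P(M_{4.8} ≥ 1.54) = 2(1 − Φ(0.7029)) ≈ 0.4821.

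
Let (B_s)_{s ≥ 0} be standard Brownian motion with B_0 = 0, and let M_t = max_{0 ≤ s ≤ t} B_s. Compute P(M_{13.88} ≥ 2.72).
P(M_{13.88} ≥ 2.72) = 2·P(B_{13.88} ≥ 2.72) = 2(1 − Φ(2.72/√13.88)) ≈ 0.4653

By the reflection principle for Brownian motion, P(M_t ≥ a) = 2 · P(B_t ≥ a) for a ≥ 0. Since B_t ~ N(0, t), P(B_t ≥ 2.72) = 1 − Φ(2.72/√t) = 1 − Φ(2.72/√13.88) = 1 − Φ(0.7301). So
  P(M_{13.88} ≥ 2.72) = 2(1 − Φ(0.7301)) ≈ 0.4653.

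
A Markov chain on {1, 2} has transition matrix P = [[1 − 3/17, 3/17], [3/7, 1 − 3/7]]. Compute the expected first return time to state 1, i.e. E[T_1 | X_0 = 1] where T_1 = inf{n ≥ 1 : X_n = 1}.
E[T_1 | X_0 = 1] = 1/π_1 = 24/17

For an irreducible recurrent Markov chain with stationary distribution π, E[T_i | X_0 = i] = 1/π_i (Kac's formula). Here π_1 = (3/7)/(3/17 + 3/7) = (3/7)/(72/119) = 17/24, so E[T_1 | X_0 = 1] = 1/π_1 = (3/17 + 3/7)/(3/7) = (72/119)/(3/7) = 24/17.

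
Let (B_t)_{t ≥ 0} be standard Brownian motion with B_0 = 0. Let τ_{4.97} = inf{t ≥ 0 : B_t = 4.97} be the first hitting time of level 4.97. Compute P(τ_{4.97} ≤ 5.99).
P(τ_{4.97} ≤ 5.99) = 2(1 − Φ(4.97/√5.99)) = 2(1 − Φ(2.0307)) ≈ 0.0423

By the reflection principle for standard BM, P(τ_b ≤ t) = 2 · P(B_t ≥ b). Since B_t ~ N(0, t), P(B_t ≥ 4.97) = 1 − Φ(4.97/√t) = 1 − Φ(4.97/√5.99) = 1 − Φ(2.0307) ≈ 0.02114. Doubling: P(τ_{4.97} ≤ 5.99) ≈ 2 · 0.02114 = 0.04228 ≈ 0.0423.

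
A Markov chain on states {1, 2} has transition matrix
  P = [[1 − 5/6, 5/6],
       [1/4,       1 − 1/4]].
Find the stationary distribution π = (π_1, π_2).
π_1 = 3/13, π_2 = 10/13

Solve πP = π with π_1 + π_2 = 1. From πP = π: π_1 · (1 − 5/6) + π_2 · 1/4 = π_1 ⇒ π_2 · 1/4 = π_1 · 5/6 ⇒ π_2/π_1 = (5/6)/(1/4) = 10/3. Together with π_1 + π_2 = 1:
  π_1 = (1/4)/(5/6 + 1/4) = (1/4)/(13/12) = 3/13,
  π_2 = (5/6)/(5/6 + 1/4) = (5/6)/(13/12) = 10/13.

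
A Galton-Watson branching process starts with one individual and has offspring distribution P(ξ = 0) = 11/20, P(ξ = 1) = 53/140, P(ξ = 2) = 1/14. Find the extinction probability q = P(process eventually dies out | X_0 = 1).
q = 1

Mean offspring μ = 0·11/20 + 1·53/140 + 2·1/14 = 73/140 ≤ 1. For μ ≤ 1 with offspring not concentrated at 1, the Galton-Watson process goes extinct almost surely, so q = 1.
(Algebraic check: The pgf is f(s) = 11/20 + 53/140·s + 1/14·s². The extinction probability q is the smallest fixed point of f in [0, 1]. Setting s = f(s):
  1/14·s² + (53/140 − 1)·s + 11/20 = 0
  1/14·s² − (11/20 + 1/14)·s + 11/20 = 0
which factors as (s − 1)·(1/14·s − 11/20) = 0, giving roots s = 1 and s = (11/20)/(1/14) = 77/10. Since 77/10 ≥ 1, the smallest root in [0, 1] is s = 1.)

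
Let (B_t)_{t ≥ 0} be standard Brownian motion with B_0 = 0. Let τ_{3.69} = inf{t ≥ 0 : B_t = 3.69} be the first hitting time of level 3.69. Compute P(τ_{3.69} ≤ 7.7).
P(τ_{3.69} ≤ 7.7) = 2(1 − Φ(3.69/√7.7)) = 2(1 − Φ(1.3298)) ≈ 0.1836

By the reflection principle for standard BM, P(τ_b ≤ t) = 2 · P(B_t ≥ b). Since B_t ~ N(0, t), P(B_t ≥ 3.69) = 1 − Φ(3.69/√t) = 1 − Φ(3.69/√7.7) = 1 − Φ(1.3298) ≈ 0.09179. Doubling: P(τ_{3.69} ≤ 7.7) ≈ 2 · 0.09179 = 0.18358 ≈ 0.1836.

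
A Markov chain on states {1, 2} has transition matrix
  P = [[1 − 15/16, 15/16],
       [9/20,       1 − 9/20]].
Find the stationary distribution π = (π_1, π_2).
π_1 = 12/37, π_2 = 25/37

Solve πP = π with π_1 + π_2 = 1. From πP = π: π_1 · (1 − 15/16) + π_2 · 9/20 = π_1 ⇒ π_2 · 9/20 = π_1 · 15/16 ⇒ π_2/π_1 = (15/16)/(9/20) = 25/12. Together with π_1 + π_2 = 1:
  π_1 = (9/20)/(15/16 + 9/20) = (9/20)/(111/80) = 12/37,
  π_2 = (15/16)/(15/16 + 9/20) = (15/16)/(111/80) = 25/37.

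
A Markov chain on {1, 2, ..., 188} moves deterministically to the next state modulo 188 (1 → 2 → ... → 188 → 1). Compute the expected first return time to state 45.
E[T_45 | X_0 = 45] = 188

The chain cycles deterministically, so starting at state 45 it returns in exactly 188 steps. Equivalently, the stationary distribution is uniform π_j = 1/188 for every state j, so by Kac's formula E[T_45] = 1/π_45 = 188.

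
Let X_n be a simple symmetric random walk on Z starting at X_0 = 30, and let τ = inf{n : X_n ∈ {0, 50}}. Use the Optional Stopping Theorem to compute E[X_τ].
E[X_τ] = 30

X_n is a martingale and τ is a bounded-mean stopping time (indeed τ is finite a.s. with bounded expectation since the walk is in a bounded region). By the OST, E[X_τ] = E[X_0] = 30. Equivalently: E[X_τ] = 50 · P(hit 50 first) + 0 · P(hit 0 first) = 50 · (30/50) = 30.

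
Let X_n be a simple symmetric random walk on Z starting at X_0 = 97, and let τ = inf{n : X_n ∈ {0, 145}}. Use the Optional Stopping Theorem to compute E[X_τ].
E[X_τ] = 97

X_n is a martingale and τ is a bounded-mean stopping time (indeed τ is finite a.s. with bounded expectation since the walk is in a bounded region). By the OST, E[X_τ] = E[X_0] = 97. Equivalently: E[X_τ] = 145 · P(hit 145 first) + 0 · P(hit 0 first) = 145 · (97/145) = 97.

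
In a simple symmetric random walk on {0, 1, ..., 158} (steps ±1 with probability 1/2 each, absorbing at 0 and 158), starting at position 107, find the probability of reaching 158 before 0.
P(hit 158 before 0) = 107/158

Let u_k = P(hit 158 before 0 | start at k). Then u_0 = 0, u_158 = 1, and u_k = u_{k-1}/2 + u_{k+1}/2 for 1 ≤ k ≤ 157. This harmonic recurrence is solved by u_k = k/158, giving u_107 = 107/158.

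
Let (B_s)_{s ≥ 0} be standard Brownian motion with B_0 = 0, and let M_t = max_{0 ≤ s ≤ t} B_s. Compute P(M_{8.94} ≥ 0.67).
P(M_{8.94} ≥ 0.67) = 2·P(B_{8.94} ≥ 0.67) = 2(1 − Φ(0.67/√8.94)) ≈ 0.8227

By the reflection principle for Brownian motion, P(M_t ≥ a) = 2 · P(B_t ≥ a) for a ≥ 0. Since B_t ~ N(0, t), P(B_t ≥ 0.67) = 1 − Φ(0.67/√t) = 1 − Φ(0.67/√8.94) = 1 − Φ(0.2241). So
  P(M_{8.94} ≥ 0.67) = 2(1 − Φ(0.2241)) ≈ 0.8227.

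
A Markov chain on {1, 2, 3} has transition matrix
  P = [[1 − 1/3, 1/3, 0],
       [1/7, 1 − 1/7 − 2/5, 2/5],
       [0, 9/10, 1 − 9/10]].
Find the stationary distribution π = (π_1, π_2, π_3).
π = (27/118, 63/118, 14/59)

This is a birth-death chain on three states, which satisfies detailed balance: π_1 · P_{12} = π_2 · P_{21} and π_2 · P_{23} = π_3 · P_{32}.
From π_1 · 1/3 = π_2 · 1/7: π_2/π_1 = (1/3)/(1/7) = 7/3.
From π_2 · 2/5 = π_3 · 9/10: π_3/π_2 = (2/5)/(9/10) = 4/9.
Take π_1 proportional to 1; then unnormalized π = (1, 7/3, 28/27). Normalize by dividing by the sum 118/27:
  π = (27/118, 63/118, 14/59).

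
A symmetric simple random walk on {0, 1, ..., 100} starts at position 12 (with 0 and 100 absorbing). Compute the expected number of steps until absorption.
E[τ | X_0 = 12] = 1056

Let v_k = E[τ | X_0 = k]. Boundary: v_0 = v_100 = 0. Recurrence: v_k = 1 + (v_{k-1} + v_{k+1})/2 for 1 ≤ k ≤ 99. The particular solution to v_k − (v_{k-1} + v_{k+1})/2 = 1 is v_k = −k^2. Adding homogeneous solution A + B k and matching boundaries gives v_k = k (100 − k). Substituting k = 12: v_12 = 12 · 88 = 1056.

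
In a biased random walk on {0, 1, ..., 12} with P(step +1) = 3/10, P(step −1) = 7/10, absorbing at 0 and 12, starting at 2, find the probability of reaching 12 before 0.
P(hit 12 before 0) = (1 − (7/3)^2) / (1 − (7/3)^12) = 59049/346018894

Let u_k denote P(reach 12 before 0 | start at k). Boundary: u_0 = 0, u_12 = 1. Recurrence: u_k = 3/10·u_{k+1} + 7/10·u_{k-1} for 1 ≤ k ≤ 11. Try u_k = A + B·r^k with r = q/p = (7/10)/(3/10) = 7/3. Substitution satisfies the recurrence; boundary conditions give:
  u_k = (1 − r^k) / (1 − r^N) = (1 − (7/3)^2) / (1 − (7/3)^12) = 59049/346018894.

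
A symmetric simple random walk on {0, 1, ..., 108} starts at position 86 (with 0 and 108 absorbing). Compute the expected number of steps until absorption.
E[τ | X_0 = 86] = 1892

Let v_k = E[τ | X_0 = k]. Boundary: v_0 = v_108 = 0. Recurrence: v_k = 1 + (v_{k-1} + v_{k+1})/2 for 1 ≤ k ≤ 107. The particular solution to v_k − (v_{k-1} + v_{k+1})/2 = 1 is v_k = −k^2. Adding homogeneous solution A + B k and matching boundaries gives v_k = k (108 − k). Substituting k = 86: v_86 = 86 · 22 = 1892.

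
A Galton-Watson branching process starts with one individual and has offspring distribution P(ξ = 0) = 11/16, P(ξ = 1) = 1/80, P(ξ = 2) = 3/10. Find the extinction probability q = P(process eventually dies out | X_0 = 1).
q = 1

Mean offspring μ = 0·11/16 + 1·1/80 + 2·3/10 = 49/80 ≤ 1. For μ ≤ 1 with offspring not concentrated at 1, the Galton-Watson process goes extinct almost surely, so q = 1.
(Algebraic check: The pgf is f(s) = 11/16 + 1/80·s + 3/10·s². The extinction probability q is the smallest fixed point of f in [0, 1]. Setting s = f(s):
  3/10·s² + (1/80 − 1)·s + 11/16 = 0
  3/10·s² − (11/16 + 3/10)·s + 11/16 = 0
which factors as (s − 1)·(3/10·s − 11/16) = 0, giving roots s = 1 and s = (11/16)/(3/10) = 55/24. Since 55/24 ≥ 1, the smallest root in [0, 1] is s = 1.)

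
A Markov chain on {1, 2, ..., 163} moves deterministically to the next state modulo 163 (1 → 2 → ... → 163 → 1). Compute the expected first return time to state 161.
E[T_161 | X_0 = 161] = 163

The chain cycles deterministically, so starting at state 161 it returns in exactly 163 steps. Equivalently, the stationary distribution is uniform π_j = 1/163 for every state j, so by Kac's formula E[T_161] = 1/π_161 = 163.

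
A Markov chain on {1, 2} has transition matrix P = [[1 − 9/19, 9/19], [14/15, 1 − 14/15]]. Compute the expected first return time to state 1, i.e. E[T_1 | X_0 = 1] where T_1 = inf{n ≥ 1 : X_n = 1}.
E[T_1 | X_0 = 1] = 1/π_1 = 401/266

For an irreducible recurrent Markov chain with stationary distribution π, E[T_i | X_0 = i] = 1/π_i (Kac's formula). Here π_1 = (14/15)/(9/19 + 14/15) = (14/15)/(401/285) = 266/401, so E[T_1 | X_0 = 1] = 1/π_1 = (9/19 + 14/15)/(14/15) = (401/285)/(14/15) = 401/266.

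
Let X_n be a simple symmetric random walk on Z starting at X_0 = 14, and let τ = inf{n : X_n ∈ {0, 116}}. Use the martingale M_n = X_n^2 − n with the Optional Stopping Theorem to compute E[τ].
E[τ] = 1428

M_n = X_n^2 − n is a martingale (since E[X_{n+1}^2 | F_n] = X_n^2 + 1). By OST (τ has finite mean in a bounded region), E[M_τ] = E[M_0] = X_0^2 − 0 = 14^2 = 196. Also E[M_τ] = E[X_τ^2] − E[τ]. The walk exits at 0 or 116, with P(hit 116 first) = 14/116, so E[X_τ^2] = 116^2 · 14/116 + 0 = 1624. Thus E[τ] = E[X_τ^2] − E[M_τ] = 1624 − 196 = 1428 = 14(116 − 14) = 1428.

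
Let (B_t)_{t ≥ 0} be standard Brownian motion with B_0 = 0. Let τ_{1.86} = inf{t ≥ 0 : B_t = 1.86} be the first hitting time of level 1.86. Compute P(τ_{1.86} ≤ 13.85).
P(τ_{1.86} ≤ 13.85) = 2(1 − Φ(1.86/√13.85)) = 2(1 − Φ(0.4998)) ≈ 0.6172

By the reflection principle for standard BM, P(τ_b ≤ t) = 2 · P(B_t ≥ b). Since B_t ~ N(0, t), P(B_t ≥ 1.86) = 1 − Φ(1.86/√t) = 1 − Φ(1.86/√13.85) = 1 − Φ(0.4998) ≈ 0.30861. Doubling: P(τ_{1.86} ≤ 13.85) ≈ 2 · 0.30861 = 0.61722 ≈ 0.6172.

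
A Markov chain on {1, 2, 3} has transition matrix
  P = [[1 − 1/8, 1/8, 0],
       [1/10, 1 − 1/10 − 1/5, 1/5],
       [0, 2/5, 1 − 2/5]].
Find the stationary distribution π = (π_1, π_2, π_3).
π = (8/23, 10/23, 5/23)

This is a birth-death chain on three states, which satisfies detailed balance: π_1 · P_{12} = π_2 · P_{21} and π_2 · P_{23} = π_3 · P_{32}.
From π_1 · 1/8 = π_2 · 1/10: π_2/π_1 = (1/8)/(1/10) = 5/4.
From π_2 · 1/5 = π_3 · 2/5: π_3/π_2 = (1/5)/(2/5) = 1/2.
Take π_1 proportional to 1; then unnormalized π = (1, 5/4, 5/8). Normalize by dividing by the sum 23/8:
  π = (8/23, 10/23, 5/23).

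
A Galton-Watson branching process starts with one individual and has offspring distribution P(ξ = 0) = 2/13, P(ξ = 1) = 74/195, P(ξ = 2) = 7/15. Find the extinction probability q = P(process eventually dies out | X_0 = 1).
q = 30/91

The pgf is f(s) = 2/13 + 74/195·s + 7/15·s². The extinction probability q is the smallest fixed point of f in [0, 1]. Setting s = f(s):
  7/15·s² + (74/195 − 1)·s + 2/13 = 0
  7/15·s² − (2/13 + 7/15)·s + 2/13 = 0
which factors as (s − 1)·(7/15·s − 2/13) = 0, giving roots s = 1 and s = (2/13)/(7/15) = 30/91.
Mean offspring μ = 74/195 + 2·7/15 = 256/195 > 1 (supercritical), so q < 1. The extinction probability is the smaller root: q = (2/13)/(7/15) = 30/91.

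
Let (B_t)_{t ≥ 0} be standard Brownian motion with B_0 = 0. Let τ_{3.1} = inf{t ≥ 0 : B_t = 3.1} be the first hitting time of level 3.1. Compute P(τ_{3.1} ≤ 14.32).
P(τ_{3.1} ≤ 14.32) = 2(1 − Φ(3.1/√14.32)) = 2(1 − Φ(0.8192)) ≈ 0.4127

By the reflection principle for standard BM, P(τ_b ≤ t) = 2 · P(B_t ≥ b). Since B_t ~ N(0, t), P(B_t ≥ 3.1) = 1 − Φ(3.1/√t) = 1 − Φ(3.1/√14.32) = 1 − Φ(0.8192) ≈ 0.20634. Doubling: P(τ_{3.1} ≤ 14.32) ≈ 2 · 0.20634 = 0.41268 ≈ 0.4127.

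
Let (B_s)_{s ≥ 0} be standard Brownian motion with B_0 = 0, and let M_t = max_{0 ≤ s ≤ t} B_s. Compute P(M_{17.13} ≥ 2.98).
P(M_{17.13} ≥ 2.98) = 2·P(B_{17.13} ≥ 2.98) = 2(1 − Φ(2.98/√17.13)) ≈ 0.4715

By the reflection principle for Brownian motion, P(M_t ≥ a) = 2 · P(B_t ≥ a) for a ≥ 0. Since B_t ~ N(0, t), P(B_t ≥ 2.98) = 1 − Φ(2.98/√t) = 1 − Φ(2.98/√17.13) = 1 − Φ(0.7200). So
  P(M_{17.13} ≥ 2.98) = 2(1 − Φ(0.7200)) ≈ 0.4715.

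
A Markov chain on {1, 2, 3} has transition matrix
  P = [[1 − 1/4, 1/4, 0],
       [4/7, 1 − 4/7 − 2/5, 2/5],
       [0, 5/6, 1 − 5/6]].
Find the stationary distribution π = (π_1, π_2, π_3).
π = (400/659, 175/659, 84/659)

This is a birth-death chain on three states, which satisfies detailed balance: π_1 · P_{12} = π_2 · P_{21} and π_2 · P_{23} = π_3 · P_{32}.
From π_1 · 1/4 = π_2 · 4/7: π_2/π_1 = (1/4)/(4/7) = 7/16.
From π_2 · 2/5 = π_3 · 5/6: π_3/π_2 = (2/5)/(5/6) = 12/25.
Take π_1 proportional to 1; then unnormalized π = (1, 7/16, 21/100). Normalize by dividing by the sum 659/400:
  π = (400/659, 175/659, 84/659).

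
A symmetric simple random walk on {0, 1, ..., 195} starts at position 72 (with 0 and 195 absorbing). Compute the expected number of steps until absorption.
E[τ | X_0 = 72] = 8856

Let v_k = E[τ | X_0 = k]. Boundary: v_0 = v_195 = 0. Recurrence: v_k = 1 + (v_{k-1} + v_{k+1})/2 for 1 ≤ k ≤ 194. The particular solution to v_k − (v_{k-1} + v_{k+1})/2 = 1 is v_k = −k^2. Adding homogeneous solution A + B k and matching boundaries gives v_k = k (195 − k). Substituting k = 72: v_72 = 72 · 123 = 8856.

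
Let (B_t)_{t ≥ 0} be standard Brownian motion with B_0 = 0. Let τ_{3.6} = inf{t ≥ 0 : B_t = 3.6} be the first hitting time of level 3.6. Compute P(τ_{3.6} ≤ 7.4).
P(τ_{3.6} ≤ 7.4) = 2(1 − Φ(3.6/√7.4)) = 2(1 − Φ(1.3234)) ≈ 0.1857

By the reflection principle for standard BM, P(τ_b ≤ t) = 2 · P(B_t ≥ b). Since B_t ~ N(0, t), P(B_t ≥ 3.6) = 1 − Φ(3.6/√t) = 1 − Φ(3.6/√7.4) = 1 − Φ(1.3234) ≈ 0.09285. Doubling: P(τ_{3.6} ≤ 7.4) ≈ 2 · 0.09285 = 0.18570 ≈ 0.1857.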